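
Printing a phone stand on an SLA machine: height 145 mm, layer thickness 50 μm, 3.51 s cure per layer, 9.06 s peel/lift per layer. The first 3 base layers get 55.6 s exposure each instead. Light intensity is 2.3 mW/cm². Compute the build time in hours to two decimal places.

10.17 hours

Layer count = ceil(145 / 0.05) = 2900.
Burn-in layers: 3 × (55.6 + 9.06) → 193.98 s.
Remaining layers: 2897 × (3.51 + 9.06) → 36415.29 s.
Total = 193.98 + 36415.29 = 36609.27 s = 10.17 hours.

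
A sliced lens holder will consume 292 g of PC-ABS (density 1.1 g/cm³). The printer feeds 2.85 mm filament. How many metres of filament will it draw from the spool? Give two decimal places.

Extruded volume: 292/1.1 = 265.4545 cm³ (265454.5 mm³).
Filament cross-section = π × (2.85/2)² = 6.3794 mm².
Length = 265454.5 / 6.3794 = 41611.2 mm = 41.61 m.

41.61 m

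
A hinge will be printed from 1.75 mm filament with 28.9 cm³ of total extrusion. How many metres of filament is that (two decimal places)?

12.02 m

Filament cross-section = π × (1.75/2)² = 2.4053 mm².
L = 28900 mm³ / 2.4053 mm² = 12015.13 mm, i.e. 12.02 m.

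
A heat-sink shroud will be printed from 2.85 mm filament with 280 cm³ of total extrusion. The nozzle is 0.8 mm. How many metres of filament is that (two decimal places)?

43.89 m

A = π r² = π × 1.425² = 6.3794 mm².
L = 280000 mm³ / 6.3794 mm² = 43891.28 mm, i.e. 43.89 m.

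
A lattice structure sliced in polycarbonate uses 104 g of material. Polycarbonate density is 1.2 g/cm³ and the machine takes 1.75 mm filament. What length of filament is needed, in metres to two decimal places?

36.03 m

Volume = 104 g / 1.2 g·cm⁻³ = 86.6667 cm³ = 86666.7 mm³.
Cross-section of 1.75 mm filament: π·(1.75/2)² = 2.4053 mm².
Length = 86666.7 / 2.4053 = 36031.56 mm = 36.03 m.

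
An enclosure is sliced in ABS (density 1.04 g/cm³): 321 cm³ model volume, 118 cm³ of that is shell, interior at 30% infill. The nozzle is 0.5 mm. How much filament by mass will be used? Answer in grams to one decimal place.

186.1 g

Infill region = 321 − 118, so 203 cm³.
Deposited infill = 0.30 × 203 = 60.9 cm³.
Total printed volume = 118 + 60.9 = 178.9 cm³.
Mass = 178.9 × 1.04 = 186.056 g.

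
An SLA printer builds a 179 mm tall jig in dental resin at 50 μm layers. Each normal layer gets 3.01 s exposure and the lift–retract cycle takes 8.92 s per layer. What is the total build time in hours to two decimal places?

Layers = ⌈179/0.05⌉ = 3580.
Cycle time: 3.01 + 8.92 → 11.93 s.
Build time: 3580 × 11.93 s = 42709.4 s, i.e. 11.86 hours.

11.86 hours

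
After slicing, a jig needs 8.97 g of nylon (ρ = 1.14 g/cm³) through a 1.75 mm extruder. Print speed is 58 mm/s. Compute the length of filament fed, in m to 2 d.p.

3.27 m

Volume = 8.97 g / 1.14 g·cm⁻³ = 7.8684 cm³ = 7868.4 mm³.
Filament cross-section = π × (1.75/2)² = 2.4053 mm².
Length = 7868.4 / 2.4053 = 3271.28 mm = 3.27 m.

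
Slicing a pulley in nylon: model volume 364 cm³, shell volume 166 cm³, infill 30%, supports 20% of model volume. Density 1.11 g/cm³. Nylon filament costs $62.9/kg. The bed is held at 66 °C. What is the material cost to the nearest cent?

$20.82

Infill region: 364 − 166 → 198 cm³.
Infill volume = 0.30 × 198 = 59.4 cm³.
Support: 0.20 × 364 → 72.8 cm³.
Total printed volume = 166 + 59.4 + 72.8, so 298.2 cm³.
Mass = 298.2 × 1.11, so 331.002 g.
Cost = 331.002 g / 1000 × $62.9/kg = $20.82.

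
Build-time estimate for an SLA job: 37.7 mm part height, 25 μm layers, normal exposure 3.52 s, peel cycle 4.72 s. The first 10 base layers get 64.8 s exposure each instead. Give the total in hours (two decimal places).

Number of layers: 37.7 / 0.025 → 1508 (rounded up).
Bottom layers = 10 × (64.8 + 4.72), so 695.2 s.
Remaining layers = 1498 × (3.52 + 4.72) = 12343.52 s.
Total = 695.2 + 12343.52 = 13038.72 s = 3.62 hours.

3.62 hours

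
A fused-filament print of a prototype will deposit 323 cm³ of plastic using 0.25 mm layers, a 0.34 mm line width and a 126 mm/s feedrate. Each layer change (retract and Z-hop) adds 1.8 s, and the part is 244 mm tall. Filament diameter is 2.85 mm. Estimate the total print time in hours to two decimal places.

Line area: 0.25 × 0.34 → 0.085 mm².
Path length: 323000 mm³ / 0.085 mm² → 3800000 mm.
Extrusion time = 3800000 / 126 = 30158.7 s.
Layers = ⌈244/0.25⌉ = 976.
Layer-change overhead = 976 × 1.8 = 1756.8 s.
Altogether 30158.7 + 1756.8 = 31915.5 s, i.e. 8.87 hours.

8.87 hours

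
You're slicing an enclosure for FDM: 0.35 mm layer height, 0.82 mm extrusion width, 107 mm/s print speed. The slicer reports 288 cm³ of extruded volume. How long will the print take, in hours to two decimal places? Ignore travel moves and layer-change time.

2.61 hours

Line area: 0.35 × 0.82 → 0.287 mm².
Total extruded path = 288000/0.287 = 1003484.3 mm.
Extrusion time = 1003484.3 / 107, so 9378.4 s.
That's 9378.4 s → 2.61 hours.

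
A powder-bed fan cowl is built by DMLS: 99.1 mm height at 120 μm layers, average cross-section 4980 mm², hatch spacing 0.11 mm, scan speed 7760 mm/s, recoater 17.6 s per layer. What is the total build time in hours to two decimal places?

5.38 hours

Layer count = ceil(99.1 / 0.12) = 826.
Scan path per layer = 4980 / 0.11 = 45272.7 mm.
Scan time per layer = 45272.7 / 7760 = 5.8341 s.
Layer cycle = 5.8341 + 17.6, so 23.4341 s.
Build time = 826 × 23.4341 = 19356.5666 s = 5.38 hours.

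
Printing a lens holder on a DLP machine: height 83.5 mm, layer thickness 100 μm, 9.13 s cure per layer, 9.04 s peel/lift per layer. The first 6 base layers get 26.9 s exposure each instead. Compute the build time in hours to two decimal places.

Number of layers: 83.5 / 0.1 → 835 (rounded up).
Bottom layers: 6 × (26.9 + 9.04) → 215.64 s.
Normal layers: 829 × (9.13 + 9.04) → 15062.93 s.
Total = 215.64 + 15062.93 = 15278.57 s = 4.24 hours.

4.24 hours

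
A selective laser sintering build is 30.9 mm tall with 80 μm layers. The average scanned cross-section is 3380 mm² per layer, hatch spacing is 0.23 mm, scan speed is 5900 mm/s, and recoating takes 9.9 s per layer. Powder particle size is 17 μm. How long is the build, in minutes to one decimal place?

Number of layers: 30.9 / 0.08 → 387 (rounded up).
Per-layer scan distance = 3380 / 0.23, so 14695.7 mm.
Laser time per layer = 14695.7 / 5900, so 2.4908 s.
Per-layer time = 2.4908 + 9.9 = 12.3908 s.
387 layers × 12.3908 s/layer = 4795.2396 s, i.e. 79.9 minutes.

79.9 minutes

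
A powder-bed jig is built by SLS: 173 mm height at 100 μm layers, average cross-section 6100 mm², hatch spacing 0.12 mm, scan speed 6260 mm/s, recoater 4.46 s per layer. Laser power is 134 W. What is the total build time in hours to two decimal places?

Number of layers: 173 / 0.1 → 1730 (rounded up).
Scan path per layer: 6100 / 0.12 → 50833.3 mm.
Laser time per layer: 50833.3 / 6260 → 8.1203 s.
Per-layer time: 8.1203 + 4.46 → 12.5803 s.
Build time = 1730 × 12.5803 = 21763.919 s = 6.05 hours.

6.05 hours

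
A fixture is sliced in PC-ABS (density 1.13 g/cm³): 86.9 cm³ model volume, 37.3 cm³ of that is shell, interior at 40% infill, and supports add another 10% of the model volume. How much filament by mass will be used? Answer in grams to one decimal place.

74.4 g

Infill region = 86.9 − 37.3, so 49.6 cm³.
Infill volume = 0.40 × 49.6 = 19.84 cm³.
Support = 0.10 × 86.9, so 8.69 cm³.
Total printed volume = 37.3 + 19.84 + 8.69, so 65.83 cm³.
Mass = 65.83 × 1.13, so 74.3879 g.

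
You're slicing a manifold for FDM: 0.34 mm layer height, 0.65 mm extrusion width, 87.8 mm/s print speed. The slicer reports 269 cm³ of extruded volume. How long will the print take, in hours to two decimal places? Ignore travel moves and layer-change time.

3.85 hours

Line area: 0.34 × 0.65 → 0.221 mm².
Total extruded path = 269000/0.221 = 1217194.6 mm.
Time extruding = 1217194.6 / 87.8, so 13863.3 s.
13863.3 s = 3.85 hours.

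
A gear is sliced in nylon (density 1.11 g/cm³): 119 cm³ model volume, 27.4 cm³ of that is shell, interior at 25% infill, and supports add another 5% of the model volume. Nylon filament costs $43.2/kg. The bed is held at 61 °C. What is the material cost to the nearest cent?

$2.70

Infill region = 119 − 27.4 = 91.6 cm³.
Infill volume: 0.25 × 91.6 → 22.9 cm³.
Support = 0.05 × 119 = 5.95 cm³.
Total printed volume: 27.4 + 22.9 + 5.95 → 56.25 cm³.
Mass = 56.25 × 1.11 = 62.4375 g.
Cost = 62.4375 g / 1000 × $43.2/kg = $2.70.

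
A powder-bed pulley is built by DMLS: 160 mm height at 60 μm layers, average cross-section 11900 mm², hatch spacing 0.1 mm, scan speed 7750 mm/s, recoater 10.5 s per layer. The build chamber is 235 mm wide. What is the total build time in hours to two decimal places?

19.15 hours

Number of layers: 160 / 0.06 → 2667 (rounded up).
Per-layer scan distance: 11900 / 0.1 → 119000 mm.
Scan time per layer = 119000 / 7750, so 15.3548 s.
Time per layer = 15.3548 + 10.5, so 25.8548 s.
2667 layers × 25.8548 s/layer = 68954.7516 s, i.e. 19.15 hours.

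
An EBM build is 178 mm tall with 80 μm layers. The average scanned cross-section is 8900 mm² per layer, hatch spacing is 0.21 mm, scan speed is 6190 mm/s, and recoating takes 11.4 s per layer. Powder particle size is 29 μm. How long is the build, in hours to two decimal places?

Number of layers: 178 / 0.08 → 2225 (rounded up).
Per-layer scan distance = 8900 / 0.21, so 42381 mm.
Scan time per layer = 42381 / 6190 = 6.8467 s.
Per-layer time = 6.8467 + 11.4, so 18.2467 s.
Build time = 2225 × 18.2467 = 40598.9075 s = 11.28 hours.

11.28 hours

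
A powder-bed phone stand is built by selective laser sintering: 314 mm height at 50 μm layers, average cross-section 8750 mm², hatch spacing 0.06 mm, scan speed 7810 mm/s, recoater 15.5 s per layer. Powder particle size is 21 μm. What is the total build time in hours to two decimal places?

59.61 hours

Layer count = ceil(314 / 0.05) = 6280.
Per-layer scan distance = 8750 / 0.06, so 145833.3 mm.
Scan time per layer = 145833.3 / 7810 = 18.6726 s.
Per-layer time: 18.6726 + 15.5 → 34.1726 s.
Total: 6280 × 34.1726 s = 214603.928 s → 59.61 hours.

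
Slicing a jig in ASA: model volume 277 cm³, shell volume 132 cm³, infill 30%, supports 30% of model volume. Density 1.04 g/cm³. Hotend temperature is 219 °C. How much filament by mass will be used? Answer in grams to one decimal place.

Infill region = 277 − 132, so 145 cm³.
Deposited infill = 0.30 × 145 = 43.5 cm³.
Support = 0.30 × 277 = 83.1 cm³.
Total extruded: 132 + 43.5 + 83.1 → 258.6 cm³.
Mass: 258.6 × 1.04 → 268.944 g.

268.9 g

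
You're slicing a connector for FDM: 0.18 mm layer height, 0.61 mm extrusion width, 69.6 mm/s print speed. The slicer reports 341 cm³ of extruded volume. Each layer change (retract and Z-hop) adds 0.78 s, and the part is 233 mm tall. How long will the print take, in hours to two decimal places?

12.68 hours

Bead cross-section: 0.18 × 0.61 → 0.1098 mm².
Toolpath length = 341 cm³ / 0.1098 mm² = 341000 / 0.1098 = 3105646.6 mm.
Print-move time: 3105646.6 / 69.6 → 44621.4 s.
Layers = ⌈233/0.18⌉ = 1295.
Z-hop total = 1295 × 0.78, so 1010.1 s.
Total = 44621.4 + 1010.1 = 45631.5 s = 12.68 hours.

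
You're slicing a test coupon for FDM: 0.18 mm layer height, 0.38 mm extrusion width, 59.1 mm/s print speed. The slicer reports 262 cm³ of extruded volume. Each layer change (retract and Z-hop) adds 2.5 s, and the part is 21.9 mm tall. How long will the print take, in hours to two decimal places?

18.09 hours

Line area: 0.18 × 0.38 → 0.0684 mm².
Path length: 262000 mm³ / 0.0684 mm² → 3830409.4 mm.
Extrusion time = 3830409.4 / 59.1 = 64812.3 s.
Number of layers: 21.9 / 0.18 → 122 (rounded up).
Z-hop total = 122 × 2.5, so 305 s.
Altogether 64812.3 + 305 = 65117.3 s, i.e. 18.09 hours.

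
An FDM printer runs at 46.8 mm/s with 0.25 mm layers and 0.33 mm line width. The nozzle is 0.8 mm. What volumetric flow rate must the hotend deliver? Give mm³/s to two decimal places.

3.86

Extrusion cross-section = 0.25 × 0.33 = 0.0825 mm².
Volumetric flow = 46.8 × 0.0825 = 3.86 mm³/s.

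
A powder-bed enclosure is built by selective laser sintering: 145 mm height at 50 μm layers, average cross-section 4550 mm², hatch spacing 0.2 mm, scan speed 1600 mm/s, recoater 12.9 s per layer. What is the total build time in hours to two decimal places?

Layers = ⌈145/0.05⌉ = 2900.
Hatch length per layer = 4550 / 0.2 = 22750 mm.
Per-layer scan time = 22750 / 1600 = 14.2188 s.
Time per layer = 14.2188 + 12.9 = 27.1188 s.
2900 layers × 27.1188 s/layer = 78644.52 s, i.e. 21.85 hours.

21.85 hours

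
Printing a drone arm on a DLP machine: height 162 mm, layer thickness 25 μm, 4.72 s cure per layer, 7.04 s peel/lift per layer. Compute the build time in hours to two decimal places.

21.17 hours

Layers = ⌈162/0.025⌉ = 6480.
Cycle time = 4.72 + 7.04, so 11.76 s.
Build time: 6480 × 11.76 s = 76204.8 s, i.e. 21.17 hours.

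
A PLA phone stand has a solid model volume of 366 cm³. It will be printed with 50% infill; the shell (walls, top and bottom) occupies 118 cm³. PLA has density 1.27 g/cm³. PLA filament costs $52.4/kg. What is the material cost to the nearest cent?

$16.10

Volume inside the shell: 366 − 118 → 248 cm³.
Infill volume: 0.50 × 248 → 124 cm³.
Total extruded = 118 + 124, so 242 cm³.
Mass = 242 × 1.27 = 307.34 g.
At $52.4/kg: 307.34/1000 × 52.4 = $16.10.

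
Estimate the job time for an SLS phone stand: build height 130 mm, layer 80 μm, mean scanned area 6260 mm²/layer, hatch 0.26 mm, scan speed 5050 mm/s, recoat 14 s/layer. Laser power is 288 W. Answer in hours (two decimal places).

8.47 hours

Number of layers: 130 / 0.08 → 1625 (rounded up).
Per-layer scan distance: 6260 / 0.26 → 24076.9 mm.
Laser time per layer = 24076.9 / 5050 = 4.7677 s.
Time per layer: 4.7677 + 14 → 18.7677 s.
Total: 1625 × 18.7677 s = 30497.5125 s → 8.47 hours.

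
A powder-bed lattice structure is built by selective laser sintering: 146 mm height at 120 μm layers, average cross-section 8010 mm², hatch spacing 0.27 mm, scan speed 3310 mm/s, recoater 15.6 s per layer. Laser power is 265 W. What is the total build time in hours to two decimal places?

8.30 hours

Layer count = ceil(146 / 0.12) = 1217.
Per-layer scan distance: 8010 / 0.27 → 29666.7 mm.
Laser time per layer = 29666.7 / 3310 = 8.9627 s.
Time per layer = 8.9627 + 15.6 = 24.5627 s.
Total: 1217 × 24.5627 s = 29892.8059 s → 8.30 hours.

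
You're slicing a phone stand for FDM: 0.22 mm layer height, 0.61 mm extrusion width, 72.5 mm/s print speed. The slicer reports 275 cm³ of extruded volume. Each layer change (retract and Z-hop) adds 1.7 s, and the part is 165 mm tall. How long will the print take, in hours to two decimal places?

Extrusion cross-section = 0.22 × 0.61 = 0.1342 mm².
Total extruded path = 275000/0.1342 = 2049180.3 mm.
Extrusion time = 2049180.3 / 72.5, so 28264.6 s.
Layers = ⌈165/0.22⌉ = 750.
Z-hop total = 750 × 1.7, so 1275 s.
Altogether 28264.6 + 1275 = 29539.6 s, i.e. 8.21 hours.

8.21 hours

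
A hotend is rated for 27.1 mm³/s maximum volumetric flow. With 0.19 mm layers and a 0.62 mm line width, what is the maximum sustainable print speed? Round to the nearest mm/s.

A = 0.19 × 0.62 = 0.1178 mm².
v_max = Q/A = 27.1/0.1178 = 230.05 mm/s → 230 mm/s.

230 mm/s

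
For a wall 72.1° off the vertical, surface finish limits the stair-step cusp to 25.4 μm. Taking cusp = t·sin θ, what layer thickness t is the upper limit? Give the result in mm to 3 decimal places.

0.027 mm

Layer height = cusp / sin(72.1°) = 0.0254 / 0.9516 = 0.027 mm.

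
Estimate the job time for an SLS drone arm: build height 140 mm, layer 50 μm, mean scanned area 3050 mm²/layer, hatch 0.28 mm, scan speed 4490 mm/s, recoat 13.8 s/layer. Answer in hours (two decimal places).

12.62 hours

Layers = ⌈140/0.05⌉ = 2800.
Scan path per layer: 3050 / 0.28 → 10892.9 mm.
Laser time per layer: 10892.9 / 4490 → 2.426 s.
Layer cycle = 2.426 + 13.8, so 16.226 s.
Build time = 2800 × 16.226 = 45432.8 s = 12.62 hours.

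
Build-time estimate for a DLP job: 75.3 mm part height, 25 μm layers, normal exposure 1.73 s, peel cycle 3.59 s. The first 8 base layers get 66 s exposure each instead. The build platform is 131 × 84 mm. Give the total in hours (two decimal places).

Number of layers: 75.3 / 0.025 → 3012 (rounded up).
Burn-in layers: 8 × (66 + 3.59) → 556.72 s.
Regular layers: 3004 × (1.73 + 3.59) → 15981.28 s.
Sum: 556.72 + 15981.28 = 16538 s → 4.59 hours.

4.59 hours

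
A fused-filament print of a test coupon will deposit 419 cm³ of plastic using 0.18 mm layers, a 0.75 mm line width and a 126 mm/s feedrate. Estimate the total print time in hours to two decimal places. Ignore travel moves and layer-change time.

6.84 hours

Extrusion cross-section: 0.18 × 0.75 → 0.135 mm².
Path length: 419000 mm³ / 0.135 mm² → 3103703.7 mm.
Time extruding = 3103703.7 / 126 = 24632.6 s.
Converting: 24632.6 s = 6.84 hours.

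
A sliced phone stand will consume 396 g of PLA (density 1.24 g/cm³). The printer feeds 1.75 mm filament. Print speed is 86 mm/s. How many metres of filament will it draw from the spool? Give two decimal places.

132.77 m

Volume = 396 g / 1.24 g·cm⁻³ = 319.3548 cm³ = 319354.8 mm³.
Filament cross-section = π × (1.75/2)² = 2.4053 mm².
Length = 319354.8 / 2.4053 = 132771.3 mm = 132.77 m.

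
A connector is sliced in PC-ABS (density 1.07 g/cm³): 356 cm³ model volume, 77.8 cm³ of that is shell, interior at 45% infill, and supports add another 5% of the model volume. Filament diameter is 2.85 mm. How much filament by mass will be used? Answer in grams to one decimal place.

Volume inside the shell: 356 − 77.8 → 278.2 cm³.
Infill deposited = 0.45 × 278.2, so 125.19 cm³.
Support = 0.05 × 356 = 17.8 cm³.
Total printed volume = 77.8 + 125.19 + 17.8, so 220.79 cm³.
Mass = 220.79 × 1.07, so 236.2453 g.

236.2 g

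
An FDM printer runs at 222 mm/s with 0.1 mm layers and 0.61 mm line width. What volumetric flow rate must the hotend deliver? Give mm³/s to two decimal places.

A: 0.1 × 0.61 → 0.061 mm².
Q = v·A = 222 × 0.061 = 13.54 mm³/s.

13.54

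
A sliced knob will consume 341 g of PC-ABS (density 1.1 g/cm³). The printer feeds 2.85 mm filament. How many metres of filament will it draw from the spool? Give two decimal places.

Extruded volume: 341/1.1 = 310 cm³ (310000 mm³).
Cross-section of 2.85 mm filament: π·(2.85/2)² = 6.3794 mm².
L = V/A = 310000/6.3794 = 48593.91 mm → 48.59 m.

48.59 m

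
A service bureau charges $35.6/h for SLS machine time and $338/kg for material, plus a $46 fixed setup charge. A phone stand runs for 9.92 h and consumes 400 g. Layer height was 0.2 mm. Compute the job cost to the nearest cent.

Machine cost = 35.6 × 9.92 = $353.152.
Material cost: 338 × 400/1000 → $135.20.
Total = 353.152 + 135.20 + 46 = 534.352 ≈ $534.35.

$534.35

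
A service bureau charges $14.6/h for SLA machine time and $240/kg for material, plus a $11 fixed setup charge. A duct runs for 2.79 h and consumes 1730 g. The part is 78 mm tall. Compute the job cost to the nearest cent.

Machine cost = 14.6 × 2.79, so $40.734.
Feedstock cost: 240 × 1730/1000 → $415.20.
Adding setup: 40.734 + 415.20 + 11 → 466.934 ≈ $466.93.

$466.93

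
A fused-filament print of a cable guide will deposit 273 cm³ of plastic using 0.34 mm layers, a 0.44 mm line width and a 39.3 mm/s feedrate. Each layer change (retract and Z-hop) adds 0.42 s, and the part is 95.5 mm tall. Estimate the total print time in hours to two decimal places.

12.93 hours

Extrusion cross-section = 0.34 × 0.44 = 0.1496 mm².
Path length: 273000 mm³ / 0.1496 mm² → 1824866.3 mm.
Time extruding: 1824866.3 / 39.3 → 46434.3 s.
Number of layers: 95.5 / 0.34 → 281 (rounded up).
Non-print overhead: 281 × 0.42 → 118.02 s.
Altogether 46434.3 + 118.02 = 46552.32 s, i.e. 12.93 hours.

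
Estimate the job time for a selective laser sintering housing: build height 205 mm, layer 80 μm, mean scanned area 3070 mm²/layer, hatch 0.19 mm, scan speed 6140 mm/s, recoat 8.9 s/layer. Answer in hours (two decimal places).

8.21 hours

Number of layers: 205 / 0.08 → 2563 (rounded up).
Scan path per layer = 3070 / 0.19, so 16157.9 mm.
Scan time per layer: 16157.9 / 6140 → 2.6316 s.
Time per layer = 2.6316 + 8.9 = 11.5316 s.
2563 layers × 11.5316 s/layer = 29555.4908 s, i.e. 8.21 hours.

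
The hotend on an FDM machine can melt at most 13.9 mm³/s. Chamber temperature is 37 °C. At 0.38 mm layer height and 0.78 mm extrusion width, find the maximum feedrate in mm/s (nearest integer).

47 mm/s

Bead cross-section = 0.38 × 0.78, so 0.2964 mm².
v_max = Q/A = 13.9/0.2964 = 46.90 mm/s → 47 mm/s.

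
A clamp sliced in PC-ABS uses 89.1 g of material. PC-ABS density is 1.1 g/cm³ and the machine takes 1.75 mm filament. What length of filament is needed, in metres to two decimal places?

Volume = 89.1 g / 1.1 g·cm⁻³ = 81 cm³ = 81000 mm³.
A = π r² = π × 0.875² = 2.4053 mm².
Length = 81000 / 2.4053 = 33675.63 mm = 33.68 m.

33.68 m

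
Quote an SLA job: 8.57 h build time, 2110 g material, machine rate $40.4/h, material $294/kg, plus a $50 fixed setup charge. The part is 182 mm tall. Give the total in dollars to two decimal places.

$1016.57

Machine-time cost = 40.4 × 8.57 = $346.228.
Material cost = 294 × 2110/1000, so $620.34.
Adding setup: 346.228 + 620.34 + 50 → 1016.568 ≈ $1016.57.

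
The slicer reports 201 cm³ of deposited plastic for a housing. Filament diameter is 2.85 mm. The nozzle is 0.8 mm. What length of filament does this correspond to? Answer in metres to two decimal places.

Filament cross-section = π × (2.85/2)² = 6.3794 mm².
Length = 201 cm³ / 6.3794 mm² = 201000 / 6.3794 = 31507.67 mm = 31.51 m.

31.51 m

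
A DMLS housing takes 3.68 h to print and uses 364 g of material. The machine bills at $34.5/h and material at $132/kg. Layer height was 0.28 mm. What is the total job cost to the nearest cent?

Machine-time cost = 34.5 × 3.68, so $126.96.
Material charge = 132 × 364/1000, so $48.048.
Total = 126.96 + 48.048 = 175.008 ≈ $175.01.

$175.01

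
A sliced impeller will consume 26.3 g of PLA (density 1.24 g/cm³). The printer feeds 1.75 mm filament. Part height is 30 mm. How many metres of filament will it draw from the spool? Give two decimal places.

Volume = 26.3 g / 1.24 g·cm⁻³ = 21.2097 cm³ = 21209.7 mm³.
Cross-section of 1.75 mm filament: π·(1.75/2)² = 2.4053 mm².
L = V/A = 21209.7/2.4053 = 8817.9 mm → 8.82 m.

8.82 m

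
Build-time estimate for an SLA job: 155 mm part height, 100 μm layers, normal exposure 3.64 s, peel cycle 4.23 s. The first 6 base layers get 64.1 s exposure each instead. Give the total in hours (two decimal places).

Layers = ⌈155/0.1⌉ = 1550.
Burn-in layers = 6 × (64.1 + 4.23) = 409.98 s.
Remaining layers: 1544 × (3.64 + 4.23) → 12151.28 s.
Sum: 409.98 + 12151.28 = 12561.26 s → 3.49 hours.

3.49 hours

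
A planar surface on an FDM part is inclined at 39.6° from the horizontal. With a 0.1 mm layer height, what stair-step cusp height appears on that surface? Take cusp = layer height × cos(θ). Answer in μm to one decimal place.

h_c = t·cos θ = 0.1 × 0.7705 = 0.07705 mm (77.1 μm).

77.1 μm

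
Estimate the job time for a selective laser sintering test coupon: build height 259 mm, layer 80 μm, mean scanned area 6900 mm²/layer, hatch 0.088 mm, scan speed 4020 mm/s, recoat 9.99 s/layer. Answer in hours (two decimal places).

Number of layers: 259 / 0.08 → 3238 (rounded up).
Per-layer scan distance = 6900 / 0.088 = 78409.1 mm.
Laser time per layer = 78409.1 / 4020 = 19.5048 s.
Per-layer time = 19.5048 + 9.99 = 29.4948 s.
Total: 3238 × 29.4948 s = 95504.1624 s → 26.53 hours.

26.53 hours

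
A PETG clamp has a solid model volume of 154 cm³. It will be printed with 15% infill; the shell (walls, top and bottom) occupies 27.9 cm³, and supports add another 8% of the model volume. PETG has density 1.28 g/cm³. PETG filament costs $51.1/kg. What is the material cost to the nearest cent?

Volume inside the shell: 154 − 27.9 → 126.1 cm³.
Infill volume: 0.15 × 126.1 → 18.915 cm³.
Support: 0.08 × 154 → 12.32 cm³.
Total extruded = 27.9 + 18.915 + 12.32, so 59.135 cm³.
Mass = 59.135 × 1.28 = 75.6928 g.
At $51.1/kg: 75.6928/1000 × 51.1 = $3.87.

$3.87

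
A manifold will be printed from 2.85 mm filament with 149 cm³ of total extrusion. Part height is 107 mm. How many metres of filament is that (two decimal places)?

23.36 m

Filament cross-section = π × (2.85/2)² = 6.3794 mm².
L = 149000 mm³ / 6.3794 mm² = 23356.43 mm, i.e. 23.36 m.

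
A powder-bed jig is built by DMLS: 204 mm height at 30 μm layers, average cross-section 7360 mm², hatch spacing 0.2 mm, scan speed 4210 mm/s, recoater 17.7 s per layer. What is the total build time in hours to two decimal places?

Layer count = ceil(204 / 0.03) = 6800.
Scan path per layer = 7360 / 0.2, so 36800 mm.
Per-layer scan time = 36800 / 4210, so 8.7411 s.
Per-layer time = 8.7411 + 17.7, so 26.4411 s.
6800 layers × 26.4411 s/layer = 179799.48 s, i.e. 49.94 hours.

49.94 hours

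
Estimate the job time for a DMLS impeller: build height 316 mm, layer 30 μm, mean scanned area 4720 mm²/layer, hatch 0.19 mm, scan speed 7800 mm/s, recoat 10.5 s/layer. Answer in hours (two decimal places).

Layer count = ceil(316 / 0.03) = 10534.
Scan path per layer = 4720 / 0.19 = 24842.1 mm.
Laser time per layer = 24842.1 / 7800, so 3.1849 s.
Time per layer: 3.1849 + 10.5 → 13.6849 s.
Build time = 10534 × 13.6849 = 144156.7366 s = 40.04 hours.

40.04 hours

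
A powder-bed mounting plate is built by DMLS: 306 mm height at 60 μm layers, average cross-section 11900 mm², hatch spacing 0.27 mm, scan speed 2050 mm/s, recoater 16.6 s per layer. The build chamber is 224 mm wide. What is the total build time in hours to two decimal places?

Layer count = ceil(306 / 0.06) = 5100.
Scan path per layer = 11900 / 0.27, so 44074.1 mm.
Laser time per layer = 44074.1 / 2050, so 21.4996 s.
Per-layer time = 21.4996 + 16.6, so 38.0996 s.
Build time = 5100 × 38.0996 = 194307.96 s = 53.97 hours.

53.97 hours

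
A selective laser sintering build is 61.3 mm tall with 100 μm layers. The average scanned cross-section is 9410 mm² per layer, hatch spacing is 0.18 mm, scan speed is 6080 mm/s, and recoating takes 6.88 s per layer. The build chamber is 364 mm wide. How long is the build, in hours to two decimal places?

Number of layers: 61.3 / 0.1 → 613 (rounded up).
Per-layer scan distance = 9410 / 0.18, so 52277.8 mm.
Per-layer scan time = 52277.8 / 6080 = 8.5983 s.
Layer cycle: 8.5983 + 6.88 → 15.4783 s.
Build time = 613 × 15.4783 = 9488.1979 s = 2.64 hours.

2.64 hours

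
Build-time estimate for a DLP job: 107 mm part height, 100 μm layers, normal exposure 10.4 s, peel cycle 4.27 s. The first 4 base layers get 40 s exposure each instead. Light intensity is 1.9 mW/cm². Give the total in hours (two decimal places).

4.39 hours

Layers = ⌈107/0.1⌉ = 1070.
Bottom layers = 4 × (40 + 4.27) = 177.08 s.
Remaining layers = 1066 × (10.4 + 4.27) = 15638.22 s.
Sum: 177.08 + 15638.22 = 15815.3 s → 4.39 hours.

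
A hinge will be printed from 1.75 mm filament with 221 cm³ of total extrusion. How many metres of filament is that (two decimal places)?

91.88 m

Filament cross-section = π × (1.75/2)² = 2.4053 mm².
Length = 221 cm³ / 2.4053 mm² = 221000 / 2.4053 = 91880.43 mm = 91.88 m.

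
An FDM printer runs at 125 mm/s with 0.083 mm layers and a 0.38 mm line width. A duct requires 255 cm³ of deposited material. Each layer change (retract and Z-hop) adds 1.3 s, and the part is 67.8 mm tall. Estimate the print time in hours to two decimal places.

Bead cross-section: 0.083 × 0.38 → 0.03154 mm².
Toolpath length = 255 cm³ / 0.03154 mm² = 255000 / 0.03154 = 8084971.5 mm.
Extrusion time = 8084971.5 / 125, so 64679.8 s.
Number of layers: 67.8 / 0.083 → 817 (rounded up).
Layer-change overhead = 817 × 1.3 = 1062.1 s.
Total = 64679.8 + 1062.1 = 65741.9 s = 18.26 hours.

18.26 hours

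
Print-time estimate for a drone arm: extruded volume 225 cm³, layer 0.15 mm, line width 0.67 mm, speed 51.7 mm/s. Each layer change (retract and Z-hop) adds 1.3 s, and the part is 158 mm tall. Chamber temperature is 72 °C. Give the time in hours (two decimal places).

Bead cross-section: 0.15 × 0.67 → 0.1005 mm².
Path length: 225000 mm³ / 0.1005 mm² → 2238806 mm.
Extrusion time = 2238806 / 51.7, so 43303.8 s.
Layers = ⌈158/0.15⌉ = 1054.
Z-hop total: 1054 × 1.3 → 1370.2 s.
Altogether 43303.8 + 1370.2 = 44674 s, i.e. 12.41 hours.

12.41 hours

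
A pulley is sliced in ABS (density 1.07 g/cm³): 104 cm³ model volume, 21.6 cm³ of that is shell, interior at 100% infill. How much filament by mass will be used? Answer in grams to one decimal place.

111.3 g

Interior volume: 104 − 21.6 → 82.4 cm³.
Deposited infill = 1.00 × 82.4 = 82.4 cm³.
Total printed volume = 21.6 + 82.4, so 104 cm³.
Mass = 104 × 1.07 = 111.28 g.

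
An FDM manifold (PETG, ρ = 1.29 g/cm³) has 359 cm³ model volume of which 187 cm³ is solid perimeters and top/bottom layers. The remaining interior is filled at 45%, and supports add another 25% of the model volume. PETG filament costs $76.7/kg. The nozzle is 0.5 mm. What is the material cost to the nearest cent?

Interior volume: 359 − 187 → 172 cm³.
Deposited infill: 0.45 × 172 → 77.4 cm³.
Support = 0.25 × 359 = 89.75 cm³.
Total printed volume = 187 + 77.4 + 89.75 = 354.15 cm³.
Mass = 354.15 × 1.29 = 456.8535 g.
At $76.7/kg: 456.8535/1000 × 76.7 = $35.04.

$35.04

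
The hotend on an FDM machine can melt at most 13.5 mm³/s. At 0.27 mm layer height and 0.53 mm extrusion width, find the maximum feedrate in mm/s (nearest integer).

94 mm/s

Bead cross-section = 0.27 × 0.53, so 0.1431 mm².
v_max = Q/A = 13.5/0.1431 = 94.34 mm/s → 94 mm/s.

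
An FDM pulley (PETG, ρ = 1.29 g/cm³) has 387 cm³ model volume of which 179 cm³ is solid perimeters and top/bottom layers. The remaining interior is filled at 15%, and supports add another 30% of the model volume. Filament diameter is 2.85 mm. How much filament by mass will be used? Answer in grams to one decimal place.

Volume inside the shell: 387 − 179 → 208 cm³.
Deposited infill = 0.15 × 208 = 31.2 cm³.
Support = 0.30 × 387 = 116.1 cm³.
Total printed volume = 179 + 31.2 + 116.1 = 326.3 cm³.
Mass = 326.3 × 1.29, so 420.927 g.

420.9 g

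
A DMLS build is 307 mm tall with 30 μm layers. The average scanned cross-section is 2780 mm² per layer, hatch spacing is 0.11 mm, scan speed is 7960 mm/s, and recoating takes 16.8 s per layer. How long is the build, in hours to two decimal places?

Layer count = ceil(307 / 0.03) = 10234.
Hatch length per layer = 2780 / 0.11, so 25272.7 mm.
Per-layer scan time = 25272.7 / 7960 = 3.175 s.
Layer cycle = 3.175 + 16.8, so 19.975 s.
Total: 10234 × 19.975 s = 204424.15 s → 56.78 hours.

56.78 hours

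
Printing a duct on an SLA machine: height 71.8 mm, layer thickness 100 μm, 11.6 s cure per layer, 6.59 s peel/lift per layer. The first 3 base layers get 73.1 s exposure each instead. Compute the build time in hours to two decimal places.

Layer count = ceil(71.8 / 0.1) = 718.
Base layers = 3 × (73.1 + 6.59) = 239.07 s.
Regular layers = 715 × (11.6 + 6.59), so 13005.85 s.
Total = 239.07 + 13005.85 = 13244.92 s = 3.68 hours.

3.68 hours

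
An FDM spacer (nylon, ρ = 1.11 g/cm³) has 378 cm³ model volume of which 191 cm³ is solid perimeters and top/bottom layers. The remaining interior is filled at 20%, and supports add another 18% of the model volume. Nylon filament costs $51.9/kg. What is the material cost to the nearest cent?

Volume inside the shell: 378 − 191 → 187 cm³.
Infill volume = 0.20 × 187 = 37.4 cm³.
Support = 0.18 × 378 = 68.04 cm³.
Total extruded: 191 + 37.4 + 68.04 → 296.44 cm³.
Mass: 296.44 × 1.11 → 329.0484 g.
Cost = 329.0484 g / 1000 × $51.9/kg = $17.08.

$17.08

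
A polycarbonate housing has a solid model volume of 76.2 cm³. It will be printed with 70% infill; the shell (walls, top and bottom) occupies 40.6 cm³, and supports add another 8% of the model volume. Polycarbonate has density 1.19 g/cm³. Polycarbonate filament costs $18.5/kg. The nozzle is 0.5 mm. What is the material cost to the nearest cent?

Infill region = 76.2 − 40.6, so 35.6 cm³.
Infill volume = 0.70 × 35.6 = 24.92 cm³.
Support = 0.08 × 76.2 = 6.096 cm³.
Total extruded: 40.6 + 24.92 + 6.096 → 71.616 cm³.
Mass = 71.616 × 1.19 = 85.22304 g.
At $18.5/kg: 85.22304/1000 × 18.5 = $1.58.

$1.58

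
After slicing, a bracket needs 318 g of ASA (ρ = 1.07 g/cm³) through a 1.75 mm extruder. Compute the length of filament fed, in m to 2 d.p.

123.56 m

Volume = 318 g / 1.07 g·cm⁻³ = 297.1963 cm³ = 297196.3 mm³.
Cross-section of 1.75 mm filament: π·(1.75/2)² = 2.4053 mm².
Length = 297196.3 / 2.4053 = 123558.93 mm = 123.56 m.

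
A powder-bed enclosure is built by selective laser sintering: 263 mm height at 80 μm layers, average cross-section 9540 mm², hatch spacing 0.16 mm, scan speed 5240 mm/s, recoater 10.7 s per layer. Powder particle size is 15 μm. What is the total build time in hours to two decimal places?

Layer count = ceil(263 / 0.08) = 3288.
Per-layer scan distance = 9540 / 0.16 = 59625 mm.
Laser time per layer = 59625 / 5240 = 11.3788 s.
Per-layer time = 11.3788 + 10.7 = 22.0788 s.
3288 layers × 22.0788 s/layer = 72595.0944 s, i.e. 20.17 hours.

20.17 hours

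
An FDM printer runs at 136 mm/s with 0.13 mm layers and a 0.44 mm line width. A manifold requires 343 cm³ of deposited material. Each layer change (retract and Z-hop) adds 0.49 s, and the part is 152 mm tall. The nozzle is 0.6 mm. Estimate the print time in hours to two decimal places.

Extrusion cross-section = 0.13 × 0.44 = 0.0572 mm².
Toolpath length = 343 cm³ / 0.0572 mm² = 343000 / 0.0572 = 5996503.5 mm.
Print-move time = 5996503.5 / 136 = 44091.9 s.
Number of layers: 152 / 0.13 → 1170 (rounded up).
Non-print overhead = 1170 × 0.49, so 573.3 s.
Altogether 44091.9 + 573.3 = 44665.2 s, i.e. 12.41 hours.

12.41 hours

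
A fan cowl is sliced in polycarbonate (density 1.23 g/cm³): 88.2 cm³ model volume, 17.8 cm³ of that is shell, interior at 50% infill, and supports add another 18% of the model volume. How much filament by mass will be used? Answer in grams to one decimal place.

84.7 g

Infill region: 88.2 − 17.8 → 70.4 cm³.
Deposited infill = 0.50 × 70.4 = 35.2 cm³.
Support: 0.18 × 88.2 → 15.876 cm³.
Total extruded = 17.8 + 35.2 + 15.876, so 68.876 cm³.
Mass = 68.876 × 1.23, so 84.71748 g.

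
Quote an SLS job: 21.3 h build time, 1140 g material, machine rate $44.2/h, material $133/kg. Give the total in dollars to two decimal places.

$1093.08

Time charge = 44.2 × 21.3, so $941.46.
Material cost = 133 × 1140/1000, so $151.62.
Total = 941.46 + 151.62 = $1093.08.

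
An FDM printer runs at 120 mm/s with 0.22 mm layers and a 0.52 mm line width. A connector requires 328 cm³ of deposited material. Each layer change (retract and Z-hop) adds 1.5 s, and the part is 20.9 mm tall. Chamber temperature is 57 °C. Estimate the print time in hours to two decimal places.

6.68 hours

Line area: 0.22 × 0.52 → 0.1144 mm².
Total extruded path = 328000/0.1144 = 2867132.9 mm.
Extrusion time: 2867132.9 / 120 → 23892.8 s.
Layer count = ceil(20.9 / 0.22) = 95.
Z-hop total = 95 × 1.5, so 142.5 s.
Altogether 23892.8 + 142.5 = 24035.3 s, i.e. 6.68 hours.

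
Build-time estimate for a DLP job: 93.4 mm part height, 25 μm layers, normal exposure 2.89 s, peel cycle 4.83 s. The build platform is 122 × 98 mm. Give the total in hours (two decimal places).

8.01 hours

Number of layers: 93.4 / 0.025 → 3736 (rounded up).
Per-layer time = 2.89 + 4.83 = 7.72 s.
Total = 3736 × 7.72 = 28841.92 s = 8.01 hours.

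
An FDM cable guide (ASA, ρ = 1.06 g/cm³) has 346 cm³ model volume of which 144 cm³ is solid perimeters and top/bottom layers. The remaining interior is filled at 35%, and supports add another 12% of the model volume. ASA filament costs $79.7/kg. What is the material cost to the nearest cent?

Volume inside the shell = 346 − 144 = 202 cm³.
Infill volume: 0.35 × 202 → 70.7 cm³.
Support: 0.12 × 346 → 41.52 cm³.
Deposited volume = 144 + 70.7 + 41.52, so 256.22 cm³.
Mass = 256.22 × 1.06, so 271.5932 g.
At $79.7/kg: 271.5932/1000 × 79.7 = $21.65.

$21.65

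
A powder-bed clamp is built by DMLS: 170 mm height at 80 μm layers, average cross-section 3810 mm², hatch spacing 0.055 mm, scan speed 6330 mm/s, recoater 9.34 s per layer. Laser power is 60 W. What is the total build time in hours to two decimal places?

11.97 hours

Number of layers: 170 / 0.08 → 2125 (rounded up).
Scan path per layer: 3810 / 0.055 → 69272.7 mm.
Per-layer scan time: 69272.7 / 6330 → 10.9436 s.
Layer cycle: 10.9436 + 9.34 → 20.2836 s.
Build time = 2125 × 20.2836 = 43102.65 s = 11.97 hours.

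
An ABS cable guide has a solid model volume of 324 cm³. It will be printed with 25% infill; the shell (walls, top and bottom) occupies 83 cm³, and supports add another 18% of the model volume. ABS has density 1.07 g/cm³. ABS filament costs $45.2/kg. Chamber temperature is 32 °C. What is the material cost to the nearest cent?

$9.75

Volume inside the shell = 324 − 83, so 241 cm³.
Infill deposited = 0.25 × 241 = 60.25 cm³.
Support = 0.18 × 324, so 58.32 cm³.
Deposited volume = 83 + 60.25 + 58.32 = 201.57 cm³.
Mass = 201.57 × 1.07, so 215.6799 g.
Cost = 215.6799 g / 1000 × $45.2/kg = $9.75.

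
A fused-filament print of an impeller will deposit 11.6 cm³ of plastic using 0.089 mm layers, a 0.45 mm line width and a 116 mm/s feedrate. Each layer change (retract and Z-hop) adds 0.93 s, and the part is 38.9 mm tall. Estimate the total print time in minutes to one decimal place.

Bead cross-section: 0.089 × 0.45 → 0.04005 mm².
Toolpath length = 11.6 cm³ / 0.04005 mm² = 11600 / 0.04005 = 289638 mm.
Print-move time = 289638 / 116 = 2496.9 s.
Layers = ⌈38.9/0.089⌉ = 438.
Z-hop total = 438 × 0.93, so 407.34 s.
Total = 2496.9 + 407.34 = 2904.24 s = 48.4 minutes.

48.4 minutes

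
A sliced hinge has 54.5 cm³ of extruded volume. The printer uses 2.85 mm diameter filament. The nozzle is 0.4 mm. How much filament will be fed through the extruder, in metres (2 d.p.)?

8.54 m

Filament cross-section = π × (2.85/2)² = 6.3794 mm².
L = 54500 mm³ / 6.3794 mm² = 8543.12 mm, i.e. 8.54 m.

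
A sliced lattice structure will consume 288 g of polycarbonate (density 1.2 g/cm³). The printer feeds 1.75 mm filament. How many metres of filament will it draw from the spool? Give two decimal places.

Volume = 288 g / 1.2 g·cm⁻³ = 240 cm³ = 240000 mm³.
A = π r² = π × 0.875² = 2.4053 mm².
L = V/A = 240000/2.4053 = 99779.65 mm → 99.78 m.

99.78 m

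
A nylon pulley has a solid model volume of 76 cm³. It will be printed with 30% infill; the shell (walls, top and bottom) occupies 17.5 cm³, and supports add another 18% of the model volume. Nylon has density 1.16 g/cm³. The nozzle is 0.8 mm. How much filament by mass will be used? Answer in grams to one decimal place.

Interior volume = 76 − 17.5, so 58.5 cm³.
Deposited infill = 0.30 × 58.5 = 17.55 cm³.
Support = 0.18 × 76, so 13.68 cm³.
Total extruded: 17.5 + 17.55 + 13.68 → 48.73 cm³.
Mass: 48.73 × 1.16 → 56.5268 g.

56.5 g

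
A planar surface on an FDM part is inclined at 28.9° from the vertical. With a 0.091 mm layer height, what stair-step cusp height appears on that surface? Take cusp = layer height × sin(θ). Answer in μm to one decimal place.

44.0 μm

h_c = t·sin θ = 0.091 × 0.4833 = 0.04398 mm (44.0 μm).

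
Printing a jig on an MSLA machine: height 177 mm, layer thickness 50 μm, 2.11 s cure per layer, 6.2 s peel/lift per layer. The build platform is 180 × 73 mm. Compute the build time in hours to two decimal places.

Number of layers: 177 / 0.05 → 3540 (rounded up).
Each layer takes = 2.11 + 6.2 = 8.31 s.
Total = 3540 × 8.31 = 29417.4 s = 8.17 hours.

8.17 hours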